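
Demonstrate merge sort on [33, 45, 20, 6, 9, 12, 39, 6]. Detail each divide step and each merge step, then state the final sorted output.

Merge sort trace:

Split: [33, 45, 20, 6, 9, 12, 39, 6] -> [33, 45, 20, 6] and [9, 12, 39, 6]
  Split: [33, 45, 20, 6] -> [33, 45] and [20, 6]
    Split: [33, 45] -> [33] and [45]
    Merge: [33] + [45] -> [33, 45]
    Split: [20, 6] -> [20] and [6]
    Merge: [20] + [6] -> [6, 20]
  Merge: [33, 45] + [6, 20] -> [6, 20, 33, 45]
  Split: [9, 12, 39, 6] -> [9, 12] and [39, 6]
    Split: [9, 12] -> [9] and [12]
    Merge: [9] + [12] -> [9, 12]
    Split: [39, 6] -> [39] and [6]
    Merge: [39] + [6] -> [6, 39]
  Merge: [9, 12] + [6, 39] -> [6, 9, 12, 39]
Merge: [6, 20, 33, 45] + [6, 9, 12, 39] -> [6, 6, 9, 12, 20, 33, 39, 45]

Final sorted array: [6, 6, 9, 12, 20, 33, 39, 45]

The merge sort proceeds by recursively splitting the array and merging sorted halves.
After all merges, the sorted array is [6, 6, 9, 12, 20, 33, 39, 45].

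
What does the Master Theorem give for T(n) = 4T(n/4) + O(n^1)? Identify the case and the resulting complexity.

Master Theorem for T(n) = 4T(n/4) + O(n^1):

a = 4, b = 4, c = 1
log_b(a) = log_4(4) = 1.0000

Case 2: c = 1 = log_4(4) = 1.0000
T(n) = O(n^1 log n) = O(n log n)

For T(n) = 4T(n/4) + O(n^1): log_4(4) = 1.0000. This is Case 2 of the Master Theorem (c = log_b(a), equal work at all levels), giving O(n log n).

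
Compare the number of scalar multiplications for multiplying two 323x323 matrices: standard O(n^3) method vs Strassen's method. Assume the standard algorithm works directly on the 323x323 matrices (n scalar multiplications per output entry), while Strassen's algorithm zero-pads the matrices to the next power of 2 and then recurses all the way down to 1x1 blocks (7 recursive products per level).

Matrix multiplication for 323x323 matrices:

Strassen's algorithm requires power-of-2 dimensions. Pad 323x323 to 512x512 (next power of 2).

Standard algorithm: 323^3 = 33698267 multiplications
Strassen's algorithm: 7^(log2(512)) = 7^9 = 40353607 multiplications
Difference: 33698267 - 40353607 = -6655340 (Strassen uses MORE here due to padding overhead — for small or just-over-power-of-2 n, padding can outweigh the per-level savings)

Standard: 33698267 multiplications (323^3). Strassen: 40353607 multiplications (7^9, after padding to 512x512). Strassen reduces 8 recursive multiplications to 7 at each level.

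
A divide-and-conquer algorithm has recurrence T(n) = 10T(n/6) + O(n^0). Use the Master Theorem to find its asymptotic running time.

Master Theorem for T(n) = 10T(n/6) + O(n^0):

a = 10, b = 6, c = 0
log_b(a) = log_6(10) = 1.2851

Case 1: c = 0 < log_6(10) = 1.2851
T(n) = O(n^(log_6 10))

For T(n) = 10T(n/6) + O(n^0): log_6(10) = 1.2851. This is Case 1 of the Master Theorem (c < log_b(a), work dominated by leaves), giving O(n^(log_6 10)).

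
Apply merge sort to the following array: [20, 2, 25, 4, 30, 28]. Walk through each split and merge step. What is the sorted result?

Merge sort trace:

Split: [20, 2, 25, 4, 30, 28] -> [20, 2, 25] and [4, 30, 28]
  Split: [20, 2, 25] -> [20] and [2, 25]
    Split: [2, 25] -> [2] and [25]
    Merge: [2] + [25] -> [2, 25]
  Merge: [20] + [2, 25] -> [2, 20, 25]
  Split: [4, 30, 28] -> [4] and [30, 28]
    Split: [30, 28] -> [30] and [28]
    Merge: [30] + [28] -> [28, 30]
  Merge: [4] + [28, 30] -> [4, 28, 30]
Merge: [2, 20, 25] + [4, 28, 30] -> [2, 4, 20, 25, 28, 30]

Final sorted array: [2, 4, 20, 25, 28, 30]

The merge sort proceeds by recursively splitting the array and merging sorted halves.
After all merges, the sorted array is [2, 4, 20, 25, 28, 30].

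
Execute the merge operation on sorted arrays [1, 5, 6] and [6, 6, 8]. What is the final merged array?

Merging process:

Compare 1 vs 6: take 1 from left. Merged: [1]
Compare 5 vs 6: take 5 from left. Merged: [1, 5]
Compare 6 vs 6: take 6 from left. Merged: [1, 5, 6]
Append remaining from right: [6, 6, 8]. Merged: [1, 5, 6, 6, 6, 8]

Final merged array: [1, 5, 6, 6, 6, 8]
Total comparisons: 3

The merged array is [1, 5, 6, 6, 6, 8], requiring 3 comparisons. The merge step runs in O(n) time where n is the total number of elements.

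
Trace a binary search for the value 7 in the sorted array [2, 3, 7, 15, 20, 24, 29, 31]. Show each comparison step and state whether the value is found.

Binary search for 7 in [2, 3, 7, 15, 20, 24, 29, 31]:

lo=0, hi=7, mid=3, arr[mid]=15 -> 15 > 7, search left half
lo=0, hi=2, mid=1, arr[mid]=3 -> 3 < 7, search right half
lo=2, hi=2, mid=2, arr[mid]=7 -> Found target at index 2!

Binary search finds 7 at index 2 after 3 comparisons. The search repeatedly halves the search space by comparing with the middle element.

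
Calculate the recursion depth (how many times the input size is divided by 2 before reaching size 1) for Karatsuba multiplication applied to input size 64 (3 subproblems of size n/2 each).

For divide and conquer with division factor 2:

Problem sizes at each level:
Level 0: 64
Level 1: 32
Level 2: 16
Level 3: 8
Level 4: 4
Level 5: 2
Level 6: 1

The root is level 0 and the size-1 base case is level 6 (the tree spans levels 0 through 6, i.e. 7 levels counting the root), so the depth is the number of divisions: log_2(64) = 6

The recursion tree depth is log_2(64) = 6. At each level, the problem size is divided by 2, so it takes 6 divisions to reduce to a base case of size 1. The algorithm makes 3 recursive calls at each level.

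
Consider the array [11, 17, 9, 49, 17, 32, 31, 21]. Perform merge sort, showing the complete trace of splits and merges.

Merge sort trace:

Split: [11, 17, 9, 49, 17, 32, 31, 21] -> [11, 17, 9, 49] and [17, 32, 31, 21]
  Split: [11, 17, 9, 49] -> [11, 17] and [9, 49]
    Split: [11, 17] -> [11] and [17]
    Merge: [11] + [17] -> [11, 17]
    Split: [9, 49] -> [9] and [49]
    Merge: [9] + [49] -> [9, 49]
  Merge: [11, 17] + [9, 49] -> [9, 11, 17, 49]
  Split: [17, 32, 31, 21] -> [17, 32] and [31, 21]
    Split: [17, 32] -> [17] and [32]
    Merge: [17] + [32] -> [17, 32]
    Split: [31, 21] -> [31] and [21]
    Merge: [31] + [21] -> [21, 31]
  Merge: [17, 32] + [21, 31] -> [17, 21, 31, 32]
Merge: [9, 11, 17, 49] + [17, 21, 31, 32] -> [9, 11, 17, 17, 21, 31, 32, 49]

Final sorted array: [9, 11, 17, 17, 21, 31, 32, 49]

The merge sort proceeds by recursively splitting the array and merging sorted halves.
After all merges, the sorted array is [9, 11, 17, 17, 21, 31, 32, 49].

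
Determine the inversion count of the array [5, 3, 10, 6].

Finding inversions in [5, 3, 10, 6]:

(0, 1): arr[0]=5 > arr[1]=3
(2, 3): arr[2]=10 > arr[3]=6

Total inversions: 2

The array has 2 inversion(s): (0,1), (2,3). Each pair (i,j) satisfies i < j and arr[i] > arr[j].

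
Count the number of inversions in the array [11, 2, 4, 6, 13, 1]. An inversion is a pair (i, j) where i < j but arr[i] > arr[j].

Finding inversions in [11, 2, 4, 6, 13, 1]:

(0, 1): arr[0]=11 > arr[1]=2
(0, 2): arr[0]=11 > arr[2]=4
(0, 3): arr[0]=11 > arr[3]=6
(0, 5): arr[0]=11 > arr[5]=1
(1, 5): arr[1]=2 > arr[5]=1
(2, 5): arr[2]=4 > arr[5]=1
(3, 5): arr[3]=6 > arr[5]=1
(4, 5): arr[4]=13 > arr[5]=1

Total inversions: 8

The array has 8 inversion(s): (0,1), (0,2), (0,3), (0,5), (1,5), (2,5), (3,5), (4,5). Each pair (i,j) satisfies i < j and arr[i] > arr[j].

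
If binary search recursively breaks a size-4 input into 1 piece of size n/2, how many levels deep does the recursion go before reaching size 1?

For divide and conquer with division factor 2:

Problem sizes at each level:
Level 0: 4
Level 1: 2
Level 2: 1

The root is level 0 and the size-1 base case is level 2 (the tree spans levels 0 through 2, i.e. 3 levels counting the root), so the depth is the number of divisions: log_2(4) = 2

The recursion tree depth is log_2(4) = 2. At each level, the problem size is divided by 2, so it takes 2 divisions to reduce to a base case of size 1. The algorithm makes 1 recursive call at each level.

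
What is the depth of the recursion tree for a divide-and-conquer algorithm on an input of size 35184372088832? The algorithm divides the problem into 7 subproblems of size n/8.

For divide and conquer with division factor 8:

Problem sizes at each level:
Level 0: 35184372088832
Level 1: 4398046511104
Level 2: 549755813888
Level 3: 68719476736
Level 4: 8589934592
Level 5: 1073741824
Level 6: 134217728
Level 7: 16777216
Level 8: 2097152
Level 9: 262144
Level 10: 32768
Level 11: 4096
Level 12: 512
Level 13: 64
Level 14: 8
Level 15: 1

The root is level 0 and the size-1 base case is level 15 (the tree spans levels 0 through 15, i.e. 16 levels counting the root), so the depth is the number of divisions: log_8(35184372088832) = 15

The recursion tree depth is log_8(35184372088832) = 15. At each level, the problem size is divided by 8, so it takes 15 divisions to reduce to a base case of size 1. The algorithm makes 7 recursive calls at each level.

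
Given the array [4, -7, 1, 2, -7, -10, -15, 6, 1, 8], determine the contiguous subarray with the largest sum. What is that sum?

Using Kadane's algorithm on [4, -7, 1, 2, -7, -10, -15, 6, 1, 8]:

Scanning through the array:
Position 1 (value -7): max_ending_here = -3, max_so_far = 4
Position 2 (value 1): max_ending_here = 1, max_so_far = 4
Position 3 (value 2): max_ending_here = 3, max_so_far = 4
Position 4 (value -7): max_ending_here = -4, max_so_far = 4
Position 5 (value -10): max_ending_here = -10, max_so_far = 4
Position 6 (value -15): max_ending_here = -15, max_so_far = 4
Position 7 (value 6): max_ending_here = 6, max_so_far = 6
Position 8 (value 1): max_ending_here = 7, max_so_far = 7
Position 9 (value 8): max_ending_here = 15, max_so_far = 15

Maximum subarray: [6, 1, 8]
Maximum sum: 15

The maximum subarray is [6, 1, 8] with sum 15. This subarray runs from index 7 to index 9.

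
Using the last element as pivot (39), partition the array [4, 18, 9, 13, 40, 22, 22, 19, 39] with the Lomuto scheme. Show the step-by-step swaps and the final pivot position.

Lomuto partition with pivot = 39:

Initial array: [4, 18, 9, 13, 40, 22, 22, 19, 39]

arr[0]=4 <= 39: swap with position 0, array becomes [4, 18, 9, 13, 40, 22, 22, 19, 39]
arr[1]=18 <= 39: swap with position 1, array becomes [4, 18, 9, 13, 40, 22, 22, 19, 39]
arr[2]=9 <= 39: swap with position 2, array becomes [4, 18, 9, 13, 40, 22, 22, 19, 39]
arr[3]=13 <= 39: swap with position 3, array becomes [4, 18, 9, 13, 40, 22, 22, 19, 39]
arr[4]=40 > 39: no swap
arr[5]=22 <= 39: swap with position 4, array becomes [4, 18, 9, 13, 22, 40, 22, 19, 39]
arr[6]=22 <= 39: swap with position 5, array becomes [4, 18, 9, 13, 22, 22, 40, 19, 39]
arr[7]=19 <= 39: swap with position 6, array becomes [4, 18, 9, 13, 22, 22, 19, 40, 39]

Place pivot at position 7: [4, 18, 9, 13, 22, 22, 19, 39, 40]
Pivot position: 7

After partitioning with pivot 39, the array becomes [4, 18, 9, 13, 22, 22, 19, 39, 40]. The pivot is placed at index 7. All elements to the left of the pivot are <= 39, and all elements to the right are > 39.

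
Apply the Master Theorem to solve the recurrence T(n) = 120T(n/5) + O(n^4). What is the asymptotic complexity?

Master Theorem for T(n) = 120T(n/5) + O(n^4):

a = 120, b = 5, c = 4
log_b(a) = log_5(120) = 2.9746

Case 3: c = 4 > log_5(120) = 2.9746
T(n) = O(n^4) = O(n^4)

For T(n) = 120T(n/5) + O(n^4): log_5(120) = 2.9746. This is Case 3 of the Master Theorem (c > log_b(a), work dominated by root), giving O(n^4).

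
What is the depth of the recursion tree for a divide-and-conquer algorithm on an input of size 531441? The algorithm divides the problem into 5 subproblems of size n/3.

For divide and conquer with division factor 3:

Problem sizes at each level:
Level 0: 531441
Level 1: 177147
Level 2: 59049
Level 3: 19683
Level 4: 6561
Level 5: 2187
Level 6: 729
Level 7: 243
Level 8: 81
Level 9: 27
Level 10: 9
Level 11: 3
Level 12: 1

The root is level 0 and the size-1 base case is level 12 (the tree spans levels 0 through 12, i.e. 13 levels counting the root), so the depth is the number of divisions: log_3(531441) = 12

The recursion tree depth is log_3(531441) = 12. At each level, the problem size is divided by 3, so it takes 12 divisions to reduce to a base case of size 1. The algorithm makes 5 recursive calls at each level.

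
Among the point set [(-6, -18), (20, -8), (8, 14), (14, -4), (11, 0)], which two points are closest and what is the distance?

Computing all pairwise distances among 5 points:

d((-6, -18), (20, -8)) = 27.8568
d((-6, -18), (8, 14)) = 34.9285
d((-6, -18), (14, -4)) = 24.4131
d((-6, -18), (11, 0)) = 24.7588
d((20, -8), (8, 14)) = 25.0599
d((20, -8), (14, -4)) = 7.2111
d((20, -8), (11, 0)) = 12.0416
d((8, 14), (14, -4)) = 18.9737
d((8, 14), (11, 0)) = 14.3178
d((14, -4), (11, 0)) = 5.0 <-- minimum

Closest pair: (14, -4) and (11, 0) with distance 5.0

The closest pair is (14, -4) and (11, 0) with Euclidean distance 5.0. For 5 points, brute-force pairwise comparison is shown above. For large n, the divide-and-conquer algorithm (sort by x, recurse on halves, check the dividing strip) achieves O(n log n).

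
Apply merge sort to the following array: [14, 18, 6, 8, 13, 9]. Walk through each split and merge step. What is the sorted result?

Merge sort trace:

Split: [14, 18, 6, 8, 13, 9] -> [14, 18, 6] and [8, 13, 9]
  Split: [14, 18, 6] -> [14] and [18, 6]
    Split: [18, 6] -> [18] and [6]
    Merge: [18] + [6] -> [6, 18]
  Merge: [14] + [6, 18] -> [6, 14, 18]
  Split: [8, 13, 9] -> [8] and [13, 9]
    Split: [13, 9] -> [13] and [9]
    Merge: [13] + [9] -> [9, 13]
  Merge: [8] + [9, 13] -> [8, 9, 13]
Merge: [6, 14, 18] + [8, 9, 13] -> [6, 8, 9, 13, 14, 18]

Final sorted array: [6, 8, 9, 13, 14, 18]

The merge sort proceeds by recursively splitting the array and merging sorted halves.
After all merges, the sorted array is [6, 8, 9, 13, 14, 18].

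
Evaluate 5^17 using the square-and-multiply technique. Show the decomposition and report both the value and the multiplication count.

Computing 5^17 by squaring (build up from 5^1; each line after the first costs one multiplication):

5^1 = 5
5^2 = (5^1)^2 = 5^2 = 25
5^4 = (5^2)^2 = 25^2 = 625
5^8 = (5^4)^2 = 625^2 = 390625
5^16 = (5^8)^2 = 390625^2 = 152587890625
5^17 = 5 * 5^16 = 5 * 152587890625 = 762939453125

Result: 762939453125
Multiplications needed: 5 (5 lines after 5^1)

5^17 = 762939453125. Using exponentiation by squaring, this requires 5 multiplications. The key idea: if the exponent is even, square the half-power; if odd, multiply by the base once.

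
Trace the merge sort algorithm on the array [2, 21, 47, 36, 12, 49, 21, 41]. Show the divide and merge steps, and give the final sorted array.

Merge sort trace:

Split: [2, 21, 47, 36, 12, 49, 21, 41] -> [2, 21, 47, 36] and [12, 49, 21, 41]
  Split: [2, 21, 47, 36] -> [2, 21] and [47, 36]
    Split: [2, 21] -> [2] and [21]
    Merge: [2] + [21] -> [2, 21]
    Split: [47, 36] -> [47] and [36]
    Merge: [47] + [36] -> [36, 47]
  Merge: [2, 21] + [36, 47] -> [2, 21, 36, 47]
  Split: [12, 49, 21, 41] -> [12, 49] and [21, 41]
    Split: [12, 49] -> [12] and [49]
    Merge: [12] + [49] -> [12, 49]
    Split: [21, 41] -> [21] and [41]
    Merge: [21] + [41] -> [21, 41]
  Merge: [12, 49] + [21, 41] -> [12, 21, 41, 49]
Merge: [2, 21, 36, 47] + [12, 21, 41, 49] -> [2, 12, 21, 21, 36, 41, 47, 49]

Final sorted array: [2, 12, 21, 21, 36, 41, 47, 49]

The merge sort proceeds by recursively splitting the array and merging sorted halves.
After all merges, the sorted array is [2, 12, 21, 21, 36, 41, 47, 49].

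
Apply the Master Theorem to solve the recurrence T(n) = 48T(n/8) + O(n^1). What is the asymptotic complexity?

Master Theorem for T(n) = 48T(n/8) + O(n^1):

a = 48, b = 8, c = 1
log_b(a) = log_8(48) = 1.8617

Case 1: c = 1 < log_8(48) = 1.8617
T(n) = O(n^(log_8 48))

For T(n) = 48T(n/8) + O(n^1): log_8(48) = 1.8617. This is Case 1 of the Master Theorem (c < log_b(a), work dominated by leaves), giving O(n^(log_8 48)).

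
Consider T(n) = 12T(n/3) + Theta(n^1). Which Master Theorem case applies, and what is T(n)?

Master Theorem for T(n) = 12T(n/3) + O(n^1):

a = 12, b = 3, c = 1
log_b(a) = log_3(12) = 2.2619

Case 1: c = 1 < log_3(12) = 2.2619
T(n) = O(n^(log_3 12))

For T(n) = 12T(n/3) + O(n^1): log_3(12) = 2.2619. This is Case 1 of the Master Theorem (c < log_b(a), work dominated by leaves), giving O(n^(log_3 12)).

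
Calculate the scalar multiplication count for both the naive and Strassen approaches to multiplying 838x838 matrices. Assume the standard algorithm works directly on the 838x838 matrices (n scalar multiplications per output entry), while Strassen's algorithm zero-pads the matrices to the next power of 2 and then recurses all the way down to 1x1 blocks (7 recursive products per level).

Matrix multiplication for 838x838 matrices:

Strassen's algorithm requires power-of-2 dimensions. Pad 838x838 to 1024x1024 (next power of 2).

Standard algorithm: 838^3 = 588480472 multiplications
Strassen's algorithm: 7^(log2(1024)) = 7^10 = 282475249 multiplications
Savings: 588480472 - 282475249 = 306005223 multiplications

Standard: 588480472 multiplications (838^3). Strassen: 282475249 multiplications (7^10, after padding to 1024x1024). Strassen reduces 8 recursive multiplications to 7 at each level.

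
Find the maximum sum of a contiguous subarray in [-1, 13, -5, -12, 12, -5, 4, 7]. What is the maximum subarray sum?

Using Kadane's algorithm on [-1, 13, -5, -12, 12, -5, 4, 7]:

Scanning through the array:
Position 1 (value 13): max_ending_here = 13, max_so_far = 13
Position 2 (value -5): max_ending_here = 8, max_so_far = 13
Position 3 (value -12): max_ending_here = -4, max_so_far = 13
Position 4 (value 12): max_ending_here = 12, max_so_far = 13
Position 5 (value -5): max_ending_here = 7, max_so_far = 13
Position 6 (value 4): max_ending_here = 11, max_so_far = 13
Position 7 (value 7): max_ending_here = 18, max_so_far = 18

Maximum subarray: [12, -5, 4, 7]
Maximum sum: 18

The maximum subarray is [12, -5, 4, 7] with sum 18. This subarray runs from index 4 to index 7.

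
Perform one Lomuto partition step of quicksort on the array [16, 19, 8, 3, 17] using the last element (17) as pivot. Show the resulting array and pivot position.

Lomuto partition with pivot = 17:

Initial array: [16, 19, 8, 3, 17]

arr[0]=16 <= 17: swap with position 0, array becomes [16, 19, 8, 3, 17]
arr[1]=19 > 17: no swap
arr[2]=8 <= 17: swap with position 1, array becomes [16, 8, 19, 3, 17]
arr[3]=3 <= 17: swap with position 2, array becomes [16, 8, 3, 19, 17]

Place pivot at position 3: [16, 8, 3, 17, 19]
Pivot position: 3

After partitioning with pivot 17, the array becomes [16, 8, 3, 17, 19]. The pivot is placed at index 3. All elements to the left of the pivot are <= 17, and all elements to the right are > 17.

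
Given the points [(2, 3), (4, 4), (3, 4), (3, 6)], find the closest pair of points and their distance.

Computing all pairwise distances among 4 points:

d((2, 3), (4, 4)) = 2.2361
d((2, 3), (3, 4)) = 1.4142
d((2, 3), (3, 6)) = 3.1623
d((4, 4), (3, 4)) = 1.0 <-- minimum
d((4, 4), (3, 6)) = 2.2361
d((3, 4), (3, 6)) = 2.0

Closest pair: (4, 4) and (3, 4) with distance 1.0

The closest pair is (4, 4) and (3, 4) with Euclidean distance 1.0. For 4 points, brute-force pairwise comparison is shown above. For large n, the divide-and-conquer algorithm (sort by x, recurse on halves, check the dividing strip) achieves O(n log n).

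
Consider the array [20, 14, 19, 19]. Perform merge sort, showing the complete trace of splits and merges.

Merge sort trace:

Split: [20, 14, 19, 19] -> [20, 14] and [19, 19]
  Split: [20, 14] -> [20] and [14]
  Merge: [20] + [14] -> [14, 20]
  Split: [19, 19] -> [19] and [19]
  Merge: [19] + [19] -> [19, 19]
Merge: [14, 20] + [19, 19] -> [14, 19, 19, 20]

Final sorted array: [14, 19, 19, 20]

The merge sort proceeds by recursively splitting the array and merging sorted halves.
After all merges, the sorted array is [14, 19, 19, 20].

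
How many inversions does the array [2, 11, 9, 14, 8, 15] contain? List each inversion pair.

Finding inversions in [2, 11, 9, 14, 8, 15]:

(1, 2): arr[1]=11 > arr[2]=9
(1, 4): arr[1]=11 > arr[4]=8
(2, 4): arr[2]=9 > arr[4]=8
(3, 4): arr[3]=14 > arr[4]=8

Total inversions: 4

The array has 4 inversion(s): (1,2), (1,4), (2,4), (3,4). Each pair (i,j) satisfies i < j and arr[i] > arr[j].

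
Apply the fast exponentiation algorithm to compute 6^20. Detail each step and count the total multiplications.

Computing 6^20 by squaring (build up from 6^1; each line after the first costs one multiplication):

6^1 = 6
6^2 = (6^1)^2 = 6^2 = 36
6^4 = (6^2)^2 = 36^2 = 1296
6^5 = 6 * 6^4 = 6 * 1296 = 7776
6^10 = (6^5)^2 = 7776^2 = 60466176
6^20 = (6^10)^2 = 60466176^2 = 3656158440062976

Result: 3656158440062976
Multiplications needed: 5 (5 lines after 6^1)

6^20 = 3656158440062976. Using exponentiation by squaring, this requires 5 multiplications. The key idea: if the exponent is even, square the half-power; if odd, multiply by the base once.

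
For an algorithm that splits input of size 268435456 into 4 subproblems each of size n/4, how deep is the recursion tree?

For divide and conquer with division factor 4:

Problem sizes at each level:
Level 0: 268435456
Level 1: 67108864
Level 2: 16777216
Level 3: 4194304
Level 4: 1048576
Level 5: 262144
Level 6: 65536
Level 7: 16384
Level 8: 4096
Level 9: 1024
Level 10: 256
Level 11: 64
Level 12: 16
Level 13: 4
Level 14: 1

The root is level 0 and the size-1 base case is level 14 (the tree spans levels 0 through 14, i.e. 15 levels counting the root), so the depth is the number of divisions: log_4(268435456) = 14

The recursion tree depth is log_4(268435456) = 14. At each level, the problem size is divided by 4, so it takes 14 divisions to reduce to a base case of size 1. The algorithm makes 4 recursive calls at each level.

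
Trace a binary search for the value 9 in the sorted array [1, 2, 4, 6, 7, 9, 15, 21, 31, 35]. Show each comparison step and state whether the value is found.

Binary search for 9 in [1, 2, 4, 6, 7, 9, 15, 21, 31, 35]:

lo=0, hi=9, mid=4, arr[mid]=7 -> 7 < 9, search right half
lo=5, hi=9, mid=7, arr[mid]=21 -> 21 > 9, search left half
lo=5, hi=6, mid=5, arr[mid]=9 -> Found target at index 5!

Binary search finds 9 at index 5 after 3 comparisons. The search repeatedly halves the search space by comparing with the middle element.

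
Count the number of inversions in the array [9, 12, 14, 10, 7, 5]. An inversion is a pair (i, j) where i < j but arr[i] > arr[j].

Finding inversions in [9, 12, 14, 10, 7, 5]:

(0, 4): arr[0]=9 > arr[4]=7
(0, 5): arr[0]=9 > arr[5]=5
(1, 3): arr[1]=12 > arr[3]=10
(1, 4): arr[1]=12 > arr[4]=7
(1, 5): arr[1]=12 > arr[5]=5
(2, 3): arr[2]=14 > arr[3]=10
(2, 4): arr[2]=14 > arr[4]=7
(2, 5): arr[2]=14 > arr[5]=5
(3, 4): arr[3]=10 > arr[4]=7
(3, 5): arr[3]=10 > arr[5]=5
(4, 5): arr[4]=7 > arr[5]=5

Total inversions: 11

The array has 11 inversion(s): (0,4), (0,5), (1,3), (1,4), (1,5), (2,3), (2,4), (2,5), (3,4), (3,5), (4,5). Each pair (i,j) satisfies i < j and arr[i] > arr[j].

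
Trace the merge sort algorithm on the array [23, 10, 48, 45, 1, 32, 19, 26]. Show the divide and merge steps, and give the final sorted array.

Merge sort trace:

Split: [23, 10, 48, 45, 1, 32, 19, 26] -> [23, 10, 48, 45] and [1, 32, 19, 26]
  Split: [23, 10, 48, 45] -> [23, 10] and [48, 45]
    Split: [23, 10] -> [23] and [10]
    Merge: [23] + [10] -> [10, 23]
    Split: [48, 45] -> [48] and [45]
    Merge: [48] + [45] -> [45, 48]
  Merge: [10, 23] + [45, 48] -> [10, 23, 45, 48]
  Split: [1, 32, 19, 26] -> [1, 32] and [19, 26]
    Split: [1, 32] -> [1] and [32]
    Merge: [1] + [32] -> [1, 32]
    Split: [19, 26] -> [19] and [26]
    Merge: [19] + [26] -> [19, 26]
  Merge: [1, 32] + [19, 26] -> [1, 19, 26, 32]
Merge: [10, 23, 45, 48] + [1, 19, 26, 32] -> [1, 10, 19, 23, 26, 32, 45, 48]

Final sorted array: [1, 10, 19, 23, 26, 32, 45, 48]

The merge sort proceeds by recursively splitting the array and merging sorted halves.
After all merges, the sorted array is [1, 10, 19, 23, 26, 32, 45, 48].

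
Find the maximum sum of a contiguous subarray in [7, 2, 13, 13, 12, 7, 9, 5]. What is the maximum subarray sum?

Using Kadane's algorithm on [7, 2, 13, 13, 12, 7, 9, 5]:

Scanning through the array:
Position 1 (value 2): max_ending_here = 9, max_so_far = 9
Position 2 (value 13): max_ending_here = 22, max_so_far = 22
Position 3 (value 13): max_ending_here = 35, max_so_far = 35
Position 4 (value 12): max_ending_here = 47, max_so_far = 47
Position 5 (value 7): max_ending_here = 54, max_so_far = 54
Position 6 (value 9): max_ending_here = 63, max_so_far = 63
Position 7 (value 5): max_ending_here = 68, max_so_far = 68

Maximum subarray: [7, 2, 13, 13, 12, 7, 9, 5]
Maximum sum: 68

The maximum subarray is [7, 2, 13, 13, 12, 7, 9, 5] with sum 68. This subarray runs from index 0 to index 7.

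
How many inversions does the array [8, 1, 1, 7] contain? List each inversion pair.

Finding inversions in [8, 1, 1, 7]:

(0, 1): arr[0]=8 > arr[1]=1
(0, 2): arr[0]=8 > arr[2]=1
(0, 3): arr[0]=8 > arr[3]=7

Total inversions: 3

The array has 3 inversion(s): (0,1), (0,2), (0,3). Each pair (i,j) satisfies i < j and arr[i] > arr[j].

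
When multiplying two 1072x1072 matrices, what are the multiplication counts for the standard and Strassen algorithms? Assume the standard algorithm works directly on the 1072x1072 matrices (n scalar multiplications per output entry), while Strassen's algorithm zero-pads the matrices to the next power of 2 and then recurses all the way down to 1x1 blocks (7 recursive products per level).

Matrix multiplication for 1072x1072 matrices:

Strassen's algorithm requires power-of-2 dimensions. Pad 1072x1072 to 2048x2048 (next power of 2).

Standard algorithm: 1072^3 = 1231925248 multiplications
Strassen's algorithm: 7^(log2(2048)) = 7^11 = 1977326743 multiplications
Difference: 1231925248 - 1977326743 = -745401495 (Strassen uses MORE here due to padding overhead — for small or just-over-power-of-2 n, padding can outweigh the per-level savings)

Standard: 1231925248 multiplications (1072^3). Strassen: 1977326743 multiplications (7^11, after padding to 2048x2048). Strassen reduces 8 recursive multiplications to 7 at each level.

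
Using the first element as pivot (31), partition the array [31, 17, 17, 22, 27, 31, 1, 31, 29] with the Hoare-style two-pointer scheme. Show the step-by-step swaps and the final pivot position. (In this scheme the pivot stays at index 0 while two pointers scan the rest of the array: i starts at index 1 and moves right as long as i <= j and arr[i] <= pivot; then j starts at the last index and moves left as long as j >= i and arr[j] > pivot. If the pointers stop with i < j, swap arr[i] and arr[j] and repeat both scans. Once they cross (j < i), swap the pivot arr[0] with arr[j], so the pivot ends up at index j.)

Hoare-style two-pointer partition with pivot = 31:

Initial array: [31, 17, 17, 22, 27, 31, 1, 31, 29]

Pointers start at i = 1, j = 8.
i ends at 9, j ends at 8: the pointers have crossed (j < i), so scanning stops.

Swap pivot arr[0] with arr[8] to place pivot at position 8: [29, 17, 17, 22, 27, 31, 1, 31, 31]
Pivot position: 8

After partitioning with pivot 31, the array becomes [29, 17, 17, 22, 27, 31, 1, 31, 31]. The pivot is placed at index 8. All elements to the left of the pivot are <= 31, and all elements to the right are > 31.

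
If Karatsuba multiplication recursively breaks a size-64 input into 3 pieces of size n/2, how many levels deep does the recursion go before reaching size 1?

For divide and conquer with division factor 2:

Problem sizes at each level:
Level 0: 64
Level 1: 32
Level 2: 16
Level 3: 8
Level 4: 4
Level 5: 2
Level 6: 1

The root is level 0 and the size-1 base case is level 6 (the tree spans levels 0 through 6, i.e. 7 levels counting the root), so the depth is the number of divisions: log_2(64) = 6

The recursion tree depth is log_2(64) = 6. At each level, the problem size is divided by 2, so it takes 6 divisions to reduce to a base case of size 1. The algorithm makes 3 recursive calls at each level.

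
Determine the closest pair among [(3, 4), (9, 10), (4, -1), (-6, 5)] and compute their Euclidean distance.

Computing all pairwise distances among 4 points:

d((3, 4), (9, 10)) = 8.4853
d((3, 4), (4, -1)) = 5.099 <-- minimum
d((3, 4), (-6, 5)) = 9.0554
d((9, 10), (4, -1)) = 12.083
d((9, 10), (-6, 5)) = 15.8114
d((4, -1), (-6, 5)) = 11.6619

Closest pair: (3, 4) and (4, -1) with distance 5.099

The closest pair is (3, 4) and (4, -1) with Euclidean distance 5.099. For 4 points, brute-force pairwise comparison is shown above. For large n, the divide-and-conquer algorithm (sort by x, recurse on halves, check the dividing strip) achieves O(n log n).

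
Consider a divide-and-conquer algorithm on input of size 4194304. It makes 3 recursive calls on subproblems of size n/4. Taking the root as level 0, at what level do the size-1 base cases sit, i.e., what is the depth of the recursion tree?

For divide and conquer with division factor 4:

Problem sizes at each level:
Level 0: 4194304
Level 1: 1048576
Level 2: 262144
Level 3: 65536
Level 4: 16384
Level 5: 4096
Level 6: 1024
Level 7: 256
Level 8: 64
Level 9: 16
Level 10: 4
Level 11: 1

The root is level 0 and the size-1 base case is level 11 (the tree spans levels 0 through 11, i.e. 12 levels counting the root), so the depth is the number of divisions: log_4(4194304) = 11

The recursion tree depth is log_4(4194304) = 11. At each level, the problem size is divided by 4, so it takes 11 divisions to reduce to a base case of size 1. The algorithm makes 3 recursive calls at each level.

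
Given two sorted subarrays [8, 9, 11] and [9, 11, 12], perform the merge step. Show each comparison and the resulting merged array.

Merging process:

Compare 8 vs 9: take 8 from left. Merged: [8]
Compare 9 vs 9: take 9 from left. Merged: [8, 9]
Compare 11 vs 9: take 9 from right. Merged: [8, 9, 9]
Compare 11 vs 11: take 11 from left. Merged: [8, 9, 9, 11]
Append remaining from right: [11, 12]. Merged: [8, 9, 9, 11, 11, 12]

Final merged array: [8, 9, 9, 11, 11, 12]
Total comparisons: 4

The merged array is [8, 9, 9, 11, 11, 12], requiring 4 comparisons. The merge step runs in O(n) time where n is the total number of elements.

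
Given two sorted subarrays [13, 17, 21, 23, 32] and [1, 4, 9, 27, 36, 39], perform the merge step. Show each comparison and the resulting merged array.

Merging process:

Compare 13 vs 1: take 1 from right. Merged: [1]
Compare 13 vs 4: take 4 from right. Merged: [1, 4]
Compare 13 vs 9: take 9 from right. Merged: [1, 4, 9]
Compare 13 vs 27: take 13 from left. Merged: [1, 4, 9, 13]
Compare 17 vs 27: take 17 from left. Merged: [1, 4, 9, 13, 17]
Compare 21 vs 27: take 21 from left. Merged: [1, 4, 9, 13, 17, 21]
Compare 23 vs 27: take 23 from left. Merged: [1, 4, 9, 13, 17, 21, 23]
Compare 32 vs 27: take 27 from right. Merged: [1, 4, 9, 13, 17, 21, 23, 27]
Compare 32 vs 36: take 32 from left. Merged: [1, 4, 9, 13, 17, 21, 23, 27, 32]
Append remaining from right: [36, 39]. Merged: [1, 4, 9, 13, 17, 21, 23, 27, 32, 36, 39]

Final merged array: [1, 4, 9, 13, 17, 21, 23, 27, 32, 36, 39]
Total comparisons: 9

The merged array is [1, 4, 9, 13, 17, 21, 23, 27, 32, 36, 39], requiring 9 comparisons. The merge step runs in O(n) time where n is the total number of elements.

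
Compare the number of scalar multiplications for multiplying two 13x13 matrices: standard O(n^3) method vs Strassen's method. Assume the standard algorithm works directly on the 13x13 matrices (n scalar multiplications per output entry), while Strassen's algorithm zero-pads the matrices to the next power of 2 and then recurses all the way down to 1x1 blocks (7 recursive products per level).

Matrix multiplication for 13x13 matrices:

Strassen's algorithm requires power-of-2 dimensions. Pad 13x13 to 16x16 (next power of 2).

Standard algorithm: 13^3 = 2197 multiplications
Strassen's algorithm: 7^(log2(16)) = 7^4 = 2401 multiplications
Difference: 2197 - 2401 = -204 (Strassen uses MORE here due to padding overhead — for small or just-over-power-of-2 n, padding can outweigh the per-level savings)

Standard: 2197 multiplications (13^3). Strassen: 2401 multiplications (7^4, after padding to 16x16). Strassen reduces 8 recursive multiplications to 7 at each level.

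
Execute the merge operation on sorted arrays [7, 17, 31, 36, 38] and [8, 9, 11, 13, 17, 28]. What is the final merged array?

Merging process:

Compare 7 vs 8: take 7 from left. Merged: [7]
Compare 17 vs 8: take 8 from right. Merged: [7, 8]
Compare 17 vs 9: take 9 from right. Merged: [7, 8, 9]
Compare 17 vs 11: take 11 from right. Merged: [7, 8, 9, 11]
Compare 17 vs 13: take 13 from right. Merged: [7, 8, 9, 11, 13]
Compare 17 vs 17: take 17 from left. Merged: [7, 8, 9, 11, 13, 17]
Compare 31 vs 17: take 17 from right. Merged: [7, 8, 9, 11, 13, 17, 17]
Compare 31 vs 28: take 28 from right. Merged: [7, 8, 9, 11, 13, 17, 17, 28]
Append remaining from left: [31, 36, 38]. Merged: [7, 8, 9, 11, 13, 17, 17, 28, 31, 36, 38]

Final merged array: [7, 8, 9, 11, 13, 17, 17, 28, 31, 36, 38]
Total comparisons: 8

The merged array is [7, 8, 9, 11, 13, 17, 17, 28, 31, 36, 38], requiring 8 comparisons. The merge step runs in O(n) time where n is the total number of elements.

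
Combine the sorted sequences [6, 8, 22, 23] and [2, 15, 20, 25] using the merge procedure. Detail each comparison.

Merging process:

Compare 6 vs 2: take 2 from right. Merged: [2]
Compare 6 vs 15: take 6 from left. Merged: [2, 6]
Compare 8 vs 15: take 8 from left. Merged: [2, 6, 8]
Compare 22 vs 15: take 15 from right. Merged: [2, 6, 8, 15]
Compare 22 vs 20: take 20 from right. Merged: [2, 6, 8, 15, 20]
Compare 22 vs 25: take 22 from left. Merged: [2, 6, 8, 15, 20, 22]
Compare 23 vs 25: take 23 from left. Merged: [2, 6, 8, 15, 20, 22, 23]
Append remaining from right: [25]. Merged: [2, 6, 8, 15, 20, 22, 23, 25]

Final merged array: [2, 6, 8, 15, 20, 22, 23, 25]
Total comparisons: 7

The merged array is [2, 6, 8, 15, 20, 22, 23, 25], requiring 7 comparisons. The merge step runs in O(n) time where n is the total number of elements.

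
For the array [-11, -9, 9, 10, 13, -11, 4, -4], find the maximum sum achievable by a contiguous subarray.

Using Kadane's algorithm on [-11, -9, 9, 10, 13, -11, 4, -4]:

Scanning through the array:
Position 1 (value -9): max_ending_here = -9, max_so_far = -9
Position 2 (value 9): max_ending_here = 9, max_so_far = 9
Position 3 (value 10): max_ending_here = 19, max_so_far = 19
Position 4 (value 13): max_ending_here = 32, max_so_far = 32
Position 5 (value -11): max_ending_here = 21, max_so_far = 32
Position 6 (value 4): max_ending_here = 25, max_so_far = 32
Position 7 (value -4): max_ending_here = 21, max_so_far = 32

Maximum subarray: [9, 10, 13]
Maximum sum: 32

The maximum subarray is [9, 10, 13] with sum 32. This subarray runs from index 2 to index 4.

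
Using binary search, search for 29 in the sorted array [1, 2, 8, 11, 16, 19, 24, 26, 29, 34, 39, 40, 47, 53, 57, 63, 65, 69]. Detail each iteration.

Binary search for 29 in [1, 2, 8, 11, 16, 19, 24, 26, 29, 34, 39, 40, 47, 53, 57, 63, 65, 69]:

lo=0, hi=17, mid=8, arr[mid]=29 -> Found target at index 8!

Binary search finds 29 at index 8 after 1 comparisons. The search repeatedly halves the search space by comparing with the middle element.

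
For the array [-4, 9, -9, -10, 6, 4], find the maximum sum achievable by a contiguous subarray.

Using Kadane's algorithm on [-4, 9, -9, -10, 6, 4]:

Scanning through the array:
Position 1 (value 9): max_ending_here = 9, max_so_far = 9
Position 2 (value -9): max_ending_here = 0, max_so_far = 9
Position 3 (value -10): max_ending_here = -10, max_so_far = 9
Position 4 (value 6): max_ending_here = 6, max_so_far = 9
Position 5 (value 4): max_ending_here = 10, max_so_far = 10

Maximum subarray: [6, 4]
Maximum sum: 10

The maximum subarray is [6, 4] with sum 10. This subarray runs from index 4 to index 5.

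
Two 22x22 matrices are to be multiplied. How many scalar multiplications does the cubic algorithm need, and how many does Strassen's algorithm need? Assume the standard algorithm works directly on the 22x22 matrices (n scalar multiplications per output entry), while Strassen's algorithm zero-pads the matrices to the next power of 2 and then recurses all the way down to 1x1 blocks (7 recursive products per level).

Matrix multiplication for 22x22 matrices:

Strassen's algorithm requires power-of-2 dimensions. Pad 22x22 to 32x32 (next power of 2).

Standard algorithm: 22^3 = 10648 multiplications
Strassen's algorithm: 7^(log2(32)) = 7^5 = 16807 multiplications
Difference: 10648 - 16807 = -6159 (Strassen uses MORE here due to padding overhead — for small or just-over-power-of-2 n, padding can outweigh the per-level savings)

Standard: 10648 multiplications (22^3). Strassen: 16807 multiplications (7^5, after padding to 32x32). Strassen reduces 8 recursive multiplications to 7 at each level.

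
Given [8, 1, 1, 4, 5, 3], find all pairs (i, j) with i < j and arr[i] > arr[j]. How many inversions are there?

Finding inversions in [8, 1, 1, 4, 5, 3]:

(0, 1): arr[0]=8 > arr[1]=1
(0, 2): arr[0]=8 > arr[2]=1
(0, 3): arr[0]=8 > arr[3]=4
(0, 4): arr[0]=8 > arr[4]=5
(0, 5): arr[0]=8 > arr[5]=3
(3, 5): arr[3]=4 > arr[5]=3
(4, 5): arr[4]=5 > arr[5]=3

Total inversions: 7

The array has 7 inversion(s): (0,1), (0,2), (0,3), (0,4), (0,5), (3,5), (4,5). Each pair (i,j) satisfies i < j and arr[i] > arr[j].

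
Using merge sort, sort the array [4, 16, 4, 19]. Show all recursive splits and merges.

Merge sort trace:

Split: [4, 16, 4, 19] -> [4, 16] and [4, 19]
  Split: [4, 16] -> [4] and [16]
  Merge: [4] + [16] -> [4, 16]
  Split: [4, 19] -> [4] and [19]
  Merge: [4] + [19] -> [4, 19]
Merge: [4, 16] + [4, 19] -> [4, 4, 16, 19]

Final sorted array: [4, 4, 16, 19]

The merge sort proceeds by recursively splitting the array and merging sorted halves.
After all merges, the sorted array is [4, 4, 16, 19].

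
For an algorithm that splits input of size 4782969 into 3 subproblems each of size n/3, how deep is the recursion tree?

For divide and conquer with division factor 3:

Problem sizes at each level:
Level 0: 4782969
Level 1: 1594323
Level 2: 531441
Level 3: 177147
Level 4: 59049
Level 5: 19683
Level 6: 6561
Level 7: 2187
Level 8: 729
Level 9: 243
Level 10: 81
Level 11: 27
Level 12: 9
Level 13: 3
Level 14: 1

The root is level 0 and the size-1 base case is level 14 (the tree spans levels 0 through 14, i.e. 15 levels counting the root), so the depth is the number of divisions: log_3(4782969) = 14

The recursion tree depth is log_3(4782969) = 14. At each level, the problem size is divided by 3, so it takes 14 divisions to reduce to a base case of size 1. The algorithm makes 3 recursive calls at each level.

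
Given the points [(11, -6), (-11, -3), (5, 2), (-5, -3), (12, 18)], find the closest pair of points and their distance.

Computing all pairwise distances among 5 points:

d((11, -6), (-11, -3)) = 22.2036
d((11, -6), (5, 2)) = 10.0
d((11, -6), (-5, -3)) = 16.2788
d((11, -6), (12, 18)) = 24.0208
d((-11, -3), (5, 2)) = 16.7631
d((-11, -3), (-5, -3)) = 6.0 <-- minimum
d((-11, -3), (12, 18)) = 31.1448
d((5, 2), (-5, -3)) = 11.1803
d((5, 2), (12, 18)) = 17.4642
d((-5, -3), (12, 18)) = 27.0185

Closest pair: (-11, -3) and (-5, -3) with distance 6.0

The closest pair is (-11, -3) and (-5, -3) with Euclidean distance 6.0. For 5 points, brute-force pairwise comparison is shown above. For large n, the divide-and-conquer algorithm (sort by x, recurse on halves, check the dividing strip) achieves O(n log n).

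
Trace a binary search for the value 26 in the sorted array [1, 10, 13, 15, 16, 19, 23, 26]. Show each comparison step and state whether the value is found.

Binary search for 26 in [1, 10, 13, 15, 16, 19, 23, 26]:

lo=0, hi=7, mid=3, arr[mid]=15 -> 15 < 26, search right half
lo=4, hi=7, mid=5, arr[mid]=19 -> 19 < 26, search right half
lo=6, hi=7, mid=6, arr[mid]=23 -> 23 < 26, search right half
lo=7, hi=7, mid=7, arr[mid]=26 -> Found target at index 7!

Binary search finds 26 at index 7 after 4 comparisons. The search repeatedly halves the search space by comparing with the middle element.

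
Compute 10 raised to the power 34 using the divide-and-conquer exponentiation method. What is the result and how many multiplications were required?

Computing 10^34 by squaring (build up from 10^1; each line after the first costs one multiplication):

10^1 = 10
10^2 = (10^1)^2 = 10^2 = 100
10^4 = (10^2)^2 = 100^2 = 10000
10^8 = (10^4)^2 = 10000^2 = 100000000
10^16 = (10^8)^2 = 100000000^2 = 10000000000000000
10^17 = 10 * 10^16 = 10 * 10000000000000000 = 100000000000000000
10^34 = (10^17)^2 = 100000000000000000^2 = 10000000000000000000000000000000000

Result: 10000000000000000000000000000000000
Multiplications needed: 6 (6 lines after 10^1)

10^34 = 10000000000000000000000000000000000. Using exponentiation by squaring, this requires 6 multiplications. The key idea: if the exponent is even, square the half-power; if odd, multiply by the base once.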